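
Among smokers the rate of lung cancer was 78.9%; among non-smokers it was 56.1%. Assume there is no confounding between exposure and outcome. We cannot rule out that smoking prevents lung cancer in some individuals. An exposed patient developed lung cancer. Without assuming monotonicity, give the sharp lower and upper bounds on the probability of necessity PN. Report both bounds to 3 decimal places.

0.289 ≤ PN ≤ 0.556

p₁ = 0.789, p₀ = 0.561.
Under exogeneity alone the bounds on PN are max{0,(p₁−p₀)/p₁} ≤ PN ≤ min{1,(1−p₀)/p₁}.
  lower = (p₁ − p₀)/p₁ = 0.228 / 0.789 ≈ 0.2890
  upper = min{1, (1 − p₀)/p₁} = 0.439 / 0.789 ≈ 0.5564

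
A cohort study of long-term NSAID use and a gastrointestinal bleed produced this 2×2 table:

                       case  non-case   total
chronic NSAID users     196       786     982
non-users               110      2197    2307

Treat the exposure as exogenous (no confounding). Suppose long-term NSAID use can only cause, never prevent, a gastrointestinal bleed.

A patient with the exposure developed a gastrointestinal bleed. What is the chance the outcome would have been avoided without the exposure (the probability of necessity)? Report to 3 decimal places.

PN ≈ 0.761

p₁ = P(outcome | exposed) = 196/982 = 0.19959
p₀ = P(outcome | unexposed) = 110/2307 = 0.047681
Under exogeneity and monotonicity, PN = (p₁ − p₀) / p₁.
PN = (0.19959 − 0.047681) / 0.19959 = 0.15191 / 0.19959 ≈ 0.7611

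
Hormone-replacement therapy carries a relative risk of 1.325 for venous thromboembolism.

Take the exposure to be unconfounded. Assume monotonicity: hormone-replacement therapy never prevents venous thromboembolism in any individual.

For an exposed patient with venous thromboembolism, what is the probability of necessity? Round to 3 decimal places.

Under exogeneity and monotonicity, PN = (RR − 1) / RR = 1 − 1/RR.
PN = (1.325 − 1) / 1.325 = 0.325 / 1.325 ≈ 0.2453

PN ≈ 0.245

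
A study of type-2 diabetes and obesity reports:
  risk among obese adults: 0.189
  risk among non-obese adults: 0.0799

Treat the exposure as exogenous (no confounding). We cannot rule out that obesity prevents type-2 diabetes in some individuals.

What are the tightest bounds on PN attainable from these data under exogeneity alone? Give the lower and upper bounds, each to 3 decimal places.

0.577 ≤ PN ≤ 1.000

Let p₁ = 0.189, p₀ = 0.0799.
Under exogeneity alone the bounds on PN are max{0,(p₁−p₀)/p₁} ≤ PN ≤ min{1,(1−p₀)/p₁}.
  lower = (p₁ − p₀)/p₁ = 0.1091 / 0.189 ≈ 0.5772
  upper = min{1, (1 − p₀)/p₁} = 0.9201 / 0.189 ≈ 4.8683 → capped at 1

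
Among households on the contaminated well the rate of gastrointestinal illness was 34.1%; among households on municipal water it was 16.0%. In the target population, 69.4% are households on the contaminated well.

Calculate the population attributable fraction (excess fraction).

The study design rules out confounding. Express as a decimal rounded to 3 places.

PAF ≈ 0.440

p₁ = 0.341, p₀ = 0.16.
Overall risk P(Y=1) = π·p₁ + (1−π)·p₀ = 0.694×0.341 + 0.306×0.16 = 0.28561.
Under exogeneity, PAF = [P(Y=1) − p₀] / P(Y=1).
PAF = (0.28561 − 0.16) / 0.28561 ≈ 0.4398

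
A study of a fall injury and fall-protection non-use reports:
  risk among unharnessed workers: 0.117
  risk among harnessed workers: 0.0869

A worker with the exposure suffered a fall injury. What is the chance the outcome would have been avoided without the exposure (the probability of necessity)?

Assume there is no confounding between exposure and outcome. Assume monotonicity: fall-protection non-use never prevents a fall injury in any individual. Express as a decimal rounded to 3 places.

PN ≈ 0.257

Let p₁ = 0.117, p₀ = 0.0869.
Under exogeneity and monotonicity, PN = (p₁ − p₀) / p₁.
PN = (0.117 − 0.0869) / 0.117 = 0.0301 / 0.117 ≈ 0.2573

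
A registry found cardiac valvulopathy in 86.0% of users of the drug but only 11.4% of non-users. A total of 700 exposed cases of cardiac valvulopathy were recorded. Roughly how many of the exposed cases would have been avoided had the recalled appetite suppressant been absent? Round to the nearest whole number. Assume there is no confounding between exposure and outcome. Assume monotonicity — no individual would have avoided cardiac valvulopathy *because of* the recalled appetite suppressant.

about 607 cases

p₁ = 0.86, p₀ = 0.114.
PN = (p₁ − p₀)/p₁ = (0.86 − 0.114) / 0.86 ≈ 0.86744.
Attributable cases ≈ PN × (exposed cases) = 0.86744 × 700 ≈ 607.21.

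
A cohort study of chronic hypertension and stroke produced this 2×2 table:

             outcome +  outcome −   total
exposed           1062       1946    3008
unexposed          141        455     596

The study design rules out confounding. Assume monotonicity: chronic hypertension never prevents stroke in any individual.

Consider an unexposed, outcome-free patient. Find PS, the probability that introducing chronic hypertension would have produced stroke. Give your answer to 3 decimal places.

p₁ = P(outcome | exposed) = 1062/3008 = 0.35306
p₀ = P(outcome | unexposed) = 141/596 = 0.23658
Under exogeneity and monotonicity, PS = (p₁ − p₀)/(1 − p₀).
PS = (0.35306 − 0.23658) / 0.76342 ≈ 0.1526

PS ≈ 0.153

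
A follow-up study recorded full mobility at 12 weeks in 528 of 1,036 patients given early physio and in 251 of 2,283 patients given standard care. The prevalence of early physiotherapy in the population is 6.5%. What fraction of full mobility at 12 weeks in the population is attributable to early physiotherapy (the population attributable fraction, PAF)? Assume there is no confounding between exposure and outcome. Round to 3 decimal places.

PAF ≈ 0.191

p₁ = P(outcome | exposed) = 528/1036 = 0.50965
p₀ = P(outcome | unexposed) = 251/2283 = 0.10994
Overall risk P(Y=1) = π·p₁ + (1−π)·p₀ = 0.065×0.50965 + 0.935×0.10994 = 0.13592.
Under exogeneity, PAF = [P(Y=1) − p₀] / P(Y=1).
PAF = (0.13592 − 0.10994) / 0.13592 ≈ 0.1911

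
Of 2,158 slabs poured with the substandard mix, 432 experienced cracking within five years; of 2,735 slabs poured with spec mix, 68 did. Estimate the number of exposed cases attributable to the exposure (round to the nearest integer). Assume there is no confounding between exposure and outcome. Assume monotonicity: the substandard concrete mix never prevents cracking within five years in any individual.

p₁ = P(outcome | exposed) = 432/2158 = 0.20019
p₀ = P(outcome | unexposed) = 68/2735 = 0.024863
PN = (p₁ − p₀)/p₁ = (0.20019 − 0.024863) / 0.20019 ≈ 0.87580.
Attributable cases ≈ PN × (exposed cases) = 0.87580 × 432 ≈ 378.35.

about 378 cases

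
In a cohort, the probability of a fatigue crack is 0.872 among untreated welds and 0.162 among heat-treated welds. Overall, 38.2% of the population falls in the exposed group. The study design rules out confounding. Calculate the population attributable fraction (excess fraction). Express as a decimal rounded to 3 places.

PAF ≈ 0.626

Let p₁ = 0.872, p₀ = 0.162.
Overall risk P(Y=1) = π·p₁ + (1−π)·p₀ = 0.382×0.872 + 0.618×0.162 = 0.43322.
Under exogeneity, PAF = [P(Y=1) − p₀] / P(Y=1).
PAF = (0.43322 − 0.162) / 0.43322 ≈ 0.6261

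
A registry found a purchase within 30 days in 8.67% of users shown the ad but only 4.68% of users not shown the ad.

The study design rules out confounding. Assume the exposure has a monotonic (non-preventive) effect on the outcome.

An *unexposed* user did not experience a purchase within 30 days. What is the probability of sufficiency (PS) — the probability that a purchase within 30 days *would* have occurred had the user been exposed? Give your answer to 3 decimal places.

p₁ = 0.0867, p₀ = 0.0468.
Under exogeneity and monotonicity, PS = (p₁ − p₀) / (1 − p₀).
PS = (0.0867 − 0.0468) / (1 − 0.0468) = 0.0399 / 0.9532 ≈ 0.0419

PS ≈ 0.042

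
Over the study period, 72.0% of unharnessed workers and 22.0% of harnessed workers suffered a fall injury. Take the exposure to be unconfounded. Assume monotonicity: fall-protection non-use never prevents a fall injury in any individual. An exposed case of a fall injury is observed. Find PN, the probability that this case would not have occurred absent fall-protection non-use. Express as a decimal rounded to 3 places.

p₁ = 0.72, p₀ = 0.22.
Under exogeneity and monotonicity, PN = (p₁ − p₀) / p₁.
PN = (0.72 − 0.22) / 0.72 = 0.5 / 0.72 ≈ 0.6944

PN ≈ 0.694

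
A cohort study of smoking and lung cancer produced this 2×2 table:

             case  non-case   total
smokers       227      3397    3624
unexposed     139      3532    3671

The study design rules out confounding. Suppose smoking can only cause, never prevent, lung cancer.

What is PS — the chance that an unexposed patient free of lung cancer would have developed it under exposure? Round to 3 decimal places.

p₁ = P(outcome | exposed) = 227/3624 = 0.062638
p₀ = P(outcome | unexposed) = 139/3671 = 0.037864
Under exogeneity and monotonicity, PS = (p₁ − p₀) / (1 − p₀).
PS = (0.062638 − 0.037864) / (1 − 0.037864) = 0.024774 / 0.96214 ≈ 0.0257

PS ≈ 0.026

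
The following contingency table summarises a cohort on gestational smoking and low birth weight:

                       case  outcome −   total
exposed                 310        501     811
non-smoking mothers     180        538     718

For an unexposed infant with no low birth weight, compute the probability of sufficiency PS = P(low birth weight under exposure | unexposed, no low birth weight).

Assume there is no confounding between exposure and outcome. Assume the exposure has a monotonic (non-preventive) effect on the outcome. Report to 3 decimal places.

p₁ = P(outcome | exposed) = 310/811 = 0.38224
p₀ = P(outcome | unexposed) = 180/718 = 0.2507
Under exogeneity and monotonicity, PS = (p₁ − p₀)/(1 − p₀).
PS = (0.38224 − 0.2507) / 0.7493 ≈ 0.1756

PS ≈ 0.176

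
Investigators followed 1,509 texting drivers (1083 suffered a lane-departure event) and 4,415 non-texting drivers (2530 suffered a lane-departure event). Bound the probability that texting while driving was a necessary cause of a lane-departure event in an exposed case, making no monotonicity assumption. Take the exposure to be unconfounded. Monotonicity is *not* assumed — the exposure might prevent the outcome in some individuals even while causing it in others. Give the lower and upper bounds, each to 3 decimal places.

p₁ = P(outcome | exposed) = 1083/1509 = 0.71769
p₀ = P(outcome | unexposed) = 2530/4415 = 0.57305
Under exogeneity alone the bounds on PN are max{0,(p₁−p₀)/p₁} ≤ PN ≤ min{1,(1−p₀)/p₁}.
  lower = (p₁ − p₀)/p₁ = 0.14465 / 0.71769 ≈ 0.2015
  upper = min{1, (1 − p₀)/p₁} = 0.42695 / 0.71769 ≈ 0.5949

0.202 ≤ PN ≤ 0.595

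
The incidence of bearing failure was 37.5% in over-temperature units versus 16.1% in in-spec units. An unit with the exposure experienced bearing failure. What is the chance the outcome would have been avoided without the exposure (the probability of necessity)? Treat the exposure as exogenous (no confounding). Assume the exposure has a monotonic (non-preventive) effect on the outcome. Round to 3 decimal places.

PN ≈ 0.571

p₁ = 0.375, p₀ = 0.161.
Under exogeneity and monotonicity, PN = (p₁ − p₀) / p₁.
PN = (0.375 − 0.161) / 0.375 = 0.214 / 0.375 ≈ 0.5707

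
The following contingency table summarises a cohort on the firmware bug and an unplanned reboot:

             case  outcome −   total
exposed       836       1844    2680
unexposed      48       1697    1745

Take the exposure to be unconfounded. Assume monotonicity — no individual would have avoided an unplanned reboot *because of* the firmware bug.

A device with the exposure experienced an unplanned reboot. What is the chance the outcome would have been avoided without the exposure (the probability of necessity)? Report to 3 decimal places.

PN ≈ 0.912

p₁ = P(outcome | exposed) = 836/2680 = 0.31194
p₀ = P(outcome | unexposed) = 48/1745 = 0.027507
Under exogeneity and monotonicity, PN = (p₁ − p₀)/p₁.
PN = (0.31194 − 0.027507) / 0.31194 ≈ 0.9118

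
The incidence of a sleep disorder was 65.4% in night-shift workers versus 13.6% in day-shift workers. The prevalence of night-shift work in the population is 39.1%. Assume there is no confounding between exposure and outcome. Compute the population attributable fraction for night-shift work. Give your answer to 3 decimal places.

p₁ = 0.654, p₀ = 0.136.
Overall risk P(Y=1) = π·p₁ + (1−π)·p₀ = 0.391×0.654 + 0.609×0.136 = 0.33854.
Under exogeneity, PAF = [P(Y=1) − p₀] / P(Y=1).
PAF = (0.33854 − 0.136) / 0.33854 ≈ 0.5983

PAF ≈ 0.598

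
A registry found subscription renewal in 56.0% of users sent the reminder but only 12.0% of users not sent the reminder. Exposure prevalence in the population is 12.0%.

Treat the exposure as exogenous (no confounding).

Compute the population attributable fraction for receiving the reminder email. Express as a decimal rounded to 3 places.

PAF ≈ 0.306

p₁ = 0.56, p₀ = 0.12.
Overall risk P(Y=1) = π·p₁ + (1−π)·p₀ = 0.12×0.56 + 0.88×0.12 = 0.1728.
Under exogeneity, PAF = [P(Y=1) − p₀] / P(Y=1).
PAF = (0.1728 − 0.12) / 0.1728 ≈ 0.3056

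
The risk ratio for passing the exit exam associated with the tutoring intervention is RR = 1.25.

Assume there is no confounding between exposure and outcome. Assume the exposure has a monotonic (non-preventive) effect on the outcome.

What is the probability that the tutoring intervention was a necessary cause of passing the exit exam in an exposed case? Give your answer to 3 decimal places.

PN ≈ 0.200

Under exogeneity and monotonicity, PN = (RR − 1) / RR = 1 − 1/RR.
PN = (1.25 − 1) / 1.25 = 0.25 / 1.25 ≈ 0.2000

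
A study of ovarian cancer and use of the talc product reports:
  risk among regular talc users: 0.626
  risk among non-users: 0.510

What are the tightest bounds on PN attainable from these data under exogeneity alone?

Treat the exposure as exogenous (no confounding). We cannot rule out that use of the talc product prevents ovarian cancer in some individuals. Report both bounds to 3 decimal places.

Let p₁ = 0.626, p₀ = 0.51.
Under exogeneity alone the bounds on PN are max{0,(p₁−p₀)/p₁} ≤ PN ≤ min{1,(1−p₀)/p₁}.
  lower = (p₁ − p₀)/p₁ = 0.116 / 0.626 ≈ 0.1853
  upper = min{1, (1 − p₀)/p₁} = 0.49 / 0.626 ≈ 0.7827

0.185 ≤ PN ≤ 0.783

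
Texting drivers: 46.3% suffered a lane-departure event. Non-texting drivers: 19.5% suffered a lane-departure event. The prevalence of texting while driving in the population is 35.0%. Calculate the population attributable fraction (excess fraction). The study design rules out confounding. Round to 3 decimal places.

PAF ≈ 0.325

p₁ = 0.463, p₀ = 0.195.
Overall risk P(Y=1) = π·p₁ + (1−π)·p₀ = 0.35×0.463 + 0.65×0.195 = 0.2888.
Under exogeneity, PAF = [P(Y=1) − p₀] / P(Y=1).
PAF = (0.2888 − 0.195) / 0.2888 ≈ 0.3248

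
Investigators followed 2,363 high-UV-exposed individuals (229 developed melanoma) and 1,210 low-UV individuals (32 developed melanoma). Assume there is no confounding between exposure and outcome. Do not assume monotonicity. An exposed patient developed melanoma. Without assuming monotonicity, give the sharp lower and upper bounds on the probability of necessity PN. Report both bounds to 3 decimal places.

0.727 ≤ PN ≤ 1.000

p₁ = P(outcome | exposed) = 229/2363 = 0.096911
p₀ = P(outcome | unexposed) = 32/1210 = 0.026446
Under exogeneity alone the bounds on PN are max{0,(p₁−p₀)/p₁} ≤ PN ≤ min{1,(1−p₀)/p₁}.
  lower = (p₁ − p₀)/p₁ = 0.070464 / 0.096911 ≈ 0.7271
  upper = min{1, (1 − p₀)/p₁} = 0.97355 / 0.096911 ≈ 10.0459 → capped at 1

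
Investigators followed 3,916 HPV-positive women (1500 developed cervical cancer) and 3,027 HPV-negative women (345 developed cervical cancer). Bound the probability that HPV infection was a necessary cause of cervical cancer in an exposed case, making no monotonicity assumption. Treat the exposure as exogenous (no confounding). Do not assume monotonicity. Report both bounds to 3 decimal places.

0.702 ≤ PN ≤ 1.000

p₁ = P(outcome | exposed) = 1500/3916 = 0.38304
p₀ = P(outcome | unexposed) = 345/3027 = 0.11397
Under exogeneity alone the bounds on PN are max{0,(p₁−p₀)/p₁} ≤ PN ≤ min{1,(1−p₀)/p₁}.
  lower = (p₁ − p₀)/p₁ = 0.26907 / 0.38304 ≈ 0.7025
  upper = min{1, (1 − p₀)/p₁} = 0.88603 / 0.38304 ≈ 2.3131 → capped at 1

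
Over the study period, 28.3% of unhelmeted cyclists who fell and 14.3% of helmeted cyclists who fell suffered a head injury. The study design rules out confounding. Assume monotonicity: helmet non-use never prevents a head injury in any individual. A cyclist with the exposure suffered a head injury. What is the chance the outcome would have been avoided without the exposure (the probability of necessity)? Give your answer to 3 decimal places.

PN ≈ 0.495

p₁ = 0.283, p₀ = 0.143.
Under exogeneity and monotonicity, PN = (p₁ − p₀) / p₁.
PN = (0.283 − 0.143) / 0.283 = 0.14 / 0.283 ≈ 0.4947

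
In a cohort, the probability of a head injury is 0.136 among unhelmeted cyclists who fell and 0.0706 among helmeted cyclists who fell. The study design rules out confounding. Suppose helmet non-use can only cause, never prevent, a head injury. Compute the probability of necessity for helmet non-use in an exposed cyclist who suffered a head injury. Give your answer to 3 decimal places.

PN ≈ 0.481

Let p₁ = 0.136, p₀ = 0.0706.
Under exogeneity and monotonicity, PN = (p₁ − p₀) / p₁.
PN = (0.136 − 0.0706) / 0.136 = 0.0654 / 0.136 ≈ 0.4809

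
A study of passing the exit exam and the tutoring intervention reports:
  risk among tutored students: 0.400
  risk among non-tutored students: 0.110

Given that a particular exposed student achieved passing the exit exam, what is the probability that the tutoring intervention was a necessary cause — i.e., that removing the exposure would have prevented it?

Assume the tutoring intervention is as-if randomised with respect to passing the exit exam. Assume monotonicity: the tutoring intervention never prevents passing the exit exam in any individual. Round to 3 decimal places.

PN ≈ 0.725

Let p₁ = 0.4, p₀ = 0.11.
Under exogeneity and monotonicity, PN = (p₁ − p₀) / p₁.
PN = (0.4 − 0.11) / 0.4 = 0.29 / 0.4 ≈ 0.7250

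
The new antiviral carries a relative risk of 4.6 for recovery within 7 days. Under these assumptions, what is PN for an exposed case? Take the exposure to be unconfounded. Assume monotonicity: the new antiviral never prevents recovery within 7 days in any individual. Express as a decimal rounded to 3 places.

PN ≈ 0.783

Under exogeneity and monotonicity, PN = (RR − 1) / RR = 1 − 1/RR.
PN = (4.6 − 1) / 4.6 = 3.6 / 4.6 ≈ 0.7826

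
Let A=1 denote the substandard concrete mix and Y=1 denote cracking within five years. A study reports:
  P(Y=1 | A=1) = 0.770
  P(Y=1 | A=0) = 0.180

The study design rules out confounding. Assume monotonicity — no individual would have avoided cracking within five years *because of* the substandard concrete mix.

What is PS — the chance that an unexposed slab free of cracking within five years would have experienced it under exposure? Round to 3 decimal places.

Let p₁ = 0.77, p₀ = 0.18.
Under exogeneity and monotonicity, PS = (p₁ − p₀) / (1 − p₀).
PS = (0.77 − 0.18) / (1 − 0.18) = 0.59 / 0.82 ≈ 0.7195

PS ≈ 0.720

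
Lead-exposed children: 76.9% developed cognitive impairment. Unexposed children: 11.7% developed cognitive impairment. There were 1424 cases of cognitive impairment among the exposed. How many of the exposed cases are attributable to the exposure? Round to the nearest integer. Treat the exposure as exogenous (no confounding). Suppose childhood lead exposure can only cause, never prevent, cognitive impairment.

p₁ = 0.769, p₀ = 0.117.
PN = (p₁ − p₀)/p₁ = (0.769 − 0.117) / 0.769 ≈ 0.84785.
Attributable cases ≈ PN × (exposed cases) = 0.84785 × 1424 ≈ 1207.34.

about 1207 cases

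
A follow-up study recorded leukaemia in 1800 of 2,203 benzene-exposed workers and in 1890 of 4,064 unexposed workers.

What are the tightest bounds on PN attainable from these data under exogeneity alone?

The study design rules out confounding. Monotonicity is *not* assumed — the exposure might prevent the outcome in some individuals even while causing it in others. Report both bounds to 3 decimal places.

0.431 ≤ PN ≤ 0.655

p₁ = P(outcome | exposed) = 1800/2203 = 0.81707
p₀ = P(outcome | unexposed) = 1890/4064 = 0.46506
Under exogeneity alone the bounds on PN are max{0,(p₁−p₀)/p₁} ≤ PN ≤ min{1,(1−p₀)/p₁}.
  lower = (p₁ − p₀)/p₁ = 0.35201 / 0.81707 ≈ 0.4308
  upper = min{1, (1 − p₀)/p₁} = 0.53494 / 0.81707 ≈ 0.6547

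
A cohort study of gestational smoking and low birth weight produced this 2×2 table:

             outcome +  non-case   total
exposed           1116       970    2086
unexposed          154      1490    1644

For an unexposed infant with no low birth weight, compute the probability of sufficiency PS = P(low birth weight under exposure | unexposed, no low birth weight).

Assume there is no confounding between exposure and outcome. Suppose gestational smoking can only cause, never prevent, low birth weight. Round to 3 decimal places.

PS ≈ 0.487

p₁ = P(outcome | exposed) = 1116/2086 = 0.535
p₀ = P(outcome | unexposed) = 154/1644 = 0.093674
Under exogeneity and monotonicity, PS = (p₁ − p₀) / (1 − p₀).
PS = (0.535 − 0.093674) / (1 − 0.093674) = 0.44132 / 0.90633 ≈ 0.4869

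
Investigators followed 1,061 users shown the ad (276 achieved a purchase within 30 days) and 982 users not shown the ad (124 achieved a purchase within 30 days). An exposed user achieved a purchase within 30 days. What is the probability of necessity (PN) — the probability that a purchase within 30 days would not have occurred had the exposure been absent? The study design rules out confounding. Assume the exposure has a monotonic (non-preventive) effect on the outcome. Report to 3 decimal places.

PN ≈ 0.515

p₁ = P(outcome | exposed) = 276/1061 = 0.26013
p₀ = P(outcome | unexposed) = 124/982 = 0.12627
Under exogeneity and monotonicity, PN = (p₁ − p₀) / p₁.
PN = (0.26013 − 0.12627) / 0.26013 = 0.13386 / 0.26013 ≈ 0.5146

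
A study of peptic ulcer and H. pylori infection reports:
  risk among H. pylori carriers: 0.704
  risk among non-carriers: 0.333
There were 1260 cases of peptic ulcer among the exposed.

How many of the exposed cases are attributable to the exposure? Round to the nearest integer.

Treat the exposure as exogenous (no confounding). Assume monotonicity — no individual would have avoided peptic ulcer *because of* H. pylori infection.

about 664 cases

Let p₁ = 0.704, p₀ = 0.333.
PN = (p₁ − p₀)/p₁ = (0.704 − 0.333) / 0.704 ≈ 0.52699.
Attributable cases ≈ PN × (exposed cases) = 0.52699 × 1260 ≈ 664.01.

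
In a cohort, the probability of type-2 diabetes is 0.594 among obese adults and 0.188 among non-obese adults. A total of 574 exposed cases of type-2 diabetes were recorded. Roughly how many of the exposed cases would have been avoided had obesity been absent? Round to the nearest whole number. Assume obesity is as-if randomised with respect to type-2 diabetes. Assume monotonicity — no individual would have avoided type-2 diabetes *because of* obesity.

about 392 cases

Let p₁ = 0.594, p₀ = 0.188.
PN = (p₁ − p₀)/p₁ = (0.594 − 0.188) / 0.594 ≈ 0.68350.
Attributable cases ≈ PN × (exposed cases) = 0.68350 × 574 ≈ 392.33.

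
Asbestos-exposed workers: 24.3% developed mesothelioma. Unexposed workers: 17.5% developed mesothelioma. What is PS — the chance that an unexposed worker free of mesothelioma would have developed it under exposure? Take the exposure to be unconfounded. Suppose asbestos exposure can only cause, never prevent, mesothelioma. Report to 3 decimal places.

p₁ = 0.243, p₀ = 0.175.
Under exogeneity and monotonicity, PS = (p₁ − p₀) / (1 − p₀).
PS = (0.243 − 0.175) / (1 − 0.175) = 0.068 / 0.825 ≈ 0.0824

PS ≈ 0.082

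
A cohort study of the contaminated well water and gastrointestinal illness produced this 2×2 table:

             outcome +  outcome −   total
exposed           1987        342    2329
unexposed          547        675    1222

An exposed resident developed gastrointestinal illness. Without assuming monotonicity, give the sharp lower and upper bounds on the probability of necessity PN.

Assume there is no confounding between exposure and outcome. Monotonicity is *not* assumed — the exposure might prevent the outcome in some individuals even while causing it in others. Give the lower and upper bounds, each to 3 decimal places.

0.475 ≤ PN ≤ 0.647

p₁ = P(outcome | exposed) = 1987/2329 = 0.85316
p₀ = P(outcome | unexposed) = 547/1222 = 0.44763
Under exogeneity alone the bounds on PN are max{0,(p₁−p₀)/p₁} ≤ PN ≤ min{1,(1−p₀)/p₁}.
  lower = (p₁ − p₀)/p₁ = 0.40553 / 0.85316 ≈ 0.4753
  upper = min{1, (1 − p₀)/p₁} = 0.55237 / 0.85316 ≈ 0.6474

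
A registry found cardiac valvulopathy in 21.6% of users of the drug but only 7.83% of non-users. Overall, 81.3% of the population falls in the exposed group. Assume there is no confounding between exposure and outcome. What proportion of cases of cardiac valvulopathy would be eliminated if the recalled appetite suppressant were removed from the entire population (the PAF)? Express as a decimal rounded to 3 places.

p₁ = 0.216, p₀ = 0.0783.
Overall risk P(Y=1) = π·p₁ + (1−π)·p₀ = 0.813×0.216 + 0.187×0.0783 = 0.19025.
Under exogeneity, PAF = [P(Y=1) − p₀] / P(Y=1).
PAF = (0.19025 − 0.0783) / 0.19025 ≈ 0.5884

PAF ≈ 0.588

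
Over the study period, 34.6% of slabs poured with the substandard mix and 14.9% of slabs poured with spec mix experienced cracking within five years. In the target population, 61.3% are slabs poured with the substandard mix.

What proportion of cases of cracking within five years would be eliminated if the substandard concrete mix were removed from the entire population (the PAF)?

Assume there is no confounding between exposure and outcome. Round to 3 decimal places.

p₁ = 0.346, p₀ = 0.149.
Overall risk P(Y=1) = π·p₁ + (1−π)·p₀ = 0.613×0.346 + 0.387×0.149 = 0.26976.
Under exogeneity, PAF = [P(Y=1) − p₀] / P(Y=1).
PAF = (0.26976 − 0.149) / 0.26976 ≈ 0.4477

PAF ≈ 0.448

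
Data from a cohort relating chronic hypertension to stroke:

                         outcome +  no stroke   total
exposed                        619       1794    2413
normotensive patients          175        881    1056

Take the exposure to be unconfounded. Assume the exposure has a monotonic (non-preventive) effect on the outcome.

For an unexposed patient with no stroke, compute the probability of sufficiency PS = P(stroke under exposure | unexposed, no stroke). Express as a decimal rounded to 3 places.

PS ≈ 0.109

p₁ = P(outcome | exposed) = 619/2413 = 0.25653
p₀ = P(outcome | unexposed) = 175/1056 = 0.16572
Under exogeneity and monotonicity, PS = (p₁ − p₀)/(1 − p₀).
PS = (0.25653 − 0.16572) / 0.83428 ≈ 0.1088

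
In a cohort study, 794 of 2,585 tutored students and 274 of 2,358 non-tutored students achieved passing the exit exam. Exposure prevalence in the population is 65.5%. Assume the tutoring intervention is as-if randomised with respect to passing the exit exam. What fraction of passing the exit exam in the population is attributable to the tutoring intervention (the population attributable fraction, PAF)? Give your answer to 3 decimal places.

PAF ≈ 0.518

p₁ = P(outcome | exposed) = 794/2585 = 0.30716
p₀ = P(outcome | unexposed) = 274/2358 = 0.1162
Overall risk P(Y=1) = π·p₁ + (1−π)·p₀ = 0.655×0.30716 + 0.345×0.1162 = 0.24128.
Under exogeneity, PAF = [P(Y=1) − p₀] / P(Y=1).
PAF = (0.24128 − 0.1162) / 0.24128 ≈ 0.5184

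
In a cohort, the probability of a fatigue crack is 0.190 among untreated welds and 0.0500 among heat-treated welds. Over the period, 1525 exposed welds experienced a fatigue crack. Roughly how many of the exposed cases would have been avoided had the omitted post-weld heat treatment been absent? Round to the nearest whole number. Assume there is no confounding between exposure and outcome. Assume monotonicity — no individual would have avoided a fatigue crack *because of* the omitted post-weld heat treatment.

about 1124 cases

Let p₁ = 0.19, p₀ = 0.05.
PN = (p₁ − p₀)/p₁ = (0.19 − 0.05) / 0.19 ≈ 0.73684.
Attributable cases ≈ PN × (exposed cases) = 0.73684 × 1525 ≈ 1123.68.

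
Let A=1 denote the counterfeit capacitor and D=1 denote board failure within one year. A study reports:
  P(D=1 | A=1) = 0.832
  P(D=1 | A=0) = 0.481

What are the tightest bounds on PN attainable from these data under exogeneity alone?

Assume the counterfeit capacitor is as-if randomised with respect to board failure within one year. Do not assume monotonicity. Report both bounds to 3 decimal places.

Let p₁ = 0.832, p₀ = 0.481.
Under exogeneity alone the bounds on PN are max{0,(p₁−p₀)/p₁} ≤ PN ≤ min{1,(1−p₀)/p₁}.
  lower = (p₁ − p₀)/p₁ = 0.351 / 0.832 ≈ 0.4219
  upper = min{1, (1 − p₀)/p₁} = 0.519 / 0.832 ≈ 0.6238

0.422 ≤ PN ≤ 0.624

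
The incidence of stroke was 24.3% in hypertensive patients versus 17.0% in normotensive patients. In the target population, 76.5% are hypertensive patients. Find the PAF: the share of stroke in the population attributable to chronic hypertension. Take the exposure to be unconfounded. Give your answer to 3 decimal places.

p₁ = 0.243, p₀ = 0.17.
Overall risk P(Y=1) = π·p₁ + (1−π)·p₀ = 0.765×0.243 + 0.235×0.17 = 0.22585.
Under exogeneity, PAF = [P(Y=1) − p₀] / P(Y=1).
PAF = (0.22585 − 0.17) / 0.22585 ≈ 0.2473

PAF ≈ 0.247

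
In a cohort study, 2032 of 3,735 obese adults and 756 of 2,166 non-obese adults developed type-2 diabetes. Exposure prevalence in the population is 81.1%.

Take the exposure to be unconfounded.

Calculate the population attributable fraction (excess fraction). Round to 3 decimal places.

p₁ = P(outcome | exposed) = 2032/3735 = 0.54404
p₀ = P(outcome | unexposed) = 756/2166 = 0.34903
Overall risk P(Y=1) = π·p₁ + (1−π)·p₀ = 0.811×0.54404 + 0.189×0.34903 = 0.50719.
Under exogeneity, PAF = [P(Y=1) − p₀] / P(Y=1).
PAF = (0.50719 − 0.34903) / 0.50719 ≈ 0.3118

PAF ≈ 0.312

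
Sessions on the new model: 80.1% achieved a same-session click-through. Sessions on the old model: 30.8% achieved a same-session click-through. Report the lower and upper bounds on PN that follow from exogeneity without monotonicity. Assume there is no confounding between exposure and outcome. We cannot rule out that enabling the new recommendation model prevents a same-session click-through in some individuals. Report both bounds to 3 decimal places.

0.615 ≤ PN ≤ 0.864

p₁ = 0.801, p₀ = 0.308.
Under exogeneity alone the bounds on PN are max{0,(p₁−p₀)/p₁} ≤ PN ≤ min{1,(1−p₀)/p₁}.
  lower = (p₁ − p₀)/p₁ = 0.493 / 0.801 ≈ 0.6155
  upper = min{1, (1 − p₀)/p₁} = 0.692 / 0.801 ≈ 0.8639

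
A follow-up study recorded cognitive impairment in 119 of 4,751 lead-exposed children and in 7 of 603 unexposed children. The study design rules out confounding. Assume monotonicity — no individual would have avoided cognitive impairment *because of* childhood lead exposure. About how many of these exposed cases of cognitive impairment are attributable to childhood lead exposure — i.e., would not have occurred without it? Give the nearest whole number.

about 64 cases

p₁ = P(outcome | exposed) = 119/4751 = 0.025047
p₀ = P(outcome | unexposed) = 7/603 = 0.011609
PN = (p₁ − p₀)/p₁ = (0.025047 − 0.011609) / 0.025047 ≈ 0.53653.
Attributable cases ≈ PN × (exposed cases) = 0.53653 × 119 ≈ 63.85.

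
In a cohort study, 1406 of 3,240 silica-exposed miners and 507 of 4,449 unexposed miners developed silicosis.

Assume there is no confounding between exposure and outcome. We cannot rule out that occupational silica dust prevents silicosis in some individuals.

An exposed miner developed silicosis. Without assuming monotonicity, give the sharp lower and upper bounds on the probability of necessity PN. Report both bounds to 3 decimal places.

0.737 ≤ PN ≤ 1.000

p₁ = P(outcome | exposed) = 1406/3240 = 0.43395
p₀ = P(outcome | unexposed) = 507/4449 = 0.11396
Under exogeneity alone the bounds on PN are max{0,(p₁−p₀)/p₁} ≤ PN ≤ min{1,(1−p₀)/p₁}.
  lower = (p₁ − p₀)/p₁ = 0.31999 / 0.43395 ≈ 0.7374
  upper = min{1, (1 − p₀)/p₁} = 0.88604 / 0.43395 ≈ 2.0418 → capped at 1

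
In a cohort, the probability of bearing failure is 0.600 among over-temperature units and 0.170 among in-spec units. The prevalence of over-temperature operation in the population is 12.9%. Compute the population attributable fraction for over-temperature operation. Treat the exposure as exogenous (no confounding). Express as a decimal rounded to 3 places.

Let p₁ = 0.6, p₀ = 0.17.
Overall risk P(Y=1) = π·p₁ + (1−π)·p₀ = 0.129×0.6 + 0.871×0.17 = 0.22547.
Under exogeneity, PAF = [P(Y=1) − p₀] / P(Y=1).
PAF = (0.22547 − 0.17) / 0.22547 ≈ 0.2460

PAF ≈ 0.246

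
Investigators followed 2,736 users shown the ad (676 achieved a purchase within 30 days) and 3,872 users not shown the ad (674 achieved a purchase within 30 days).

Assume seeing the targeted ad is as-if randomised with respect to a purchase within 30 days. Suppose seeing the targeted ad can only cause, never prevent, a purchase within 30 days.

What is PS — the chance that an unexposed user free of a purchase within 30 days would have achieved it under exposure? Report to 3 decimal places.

PS ≈ 0.088

p₁ = P(outcome | exposed) = 676/2736 = 0.24708
p₀ = P(outcome | unexposed) = 674/3872 = 0.17407
Under exogeneity and monotonicity, PS = (p₁ − p₀) / (1 − p₀).
PS = (0.24708 − 0.17407) / (1 − 0.17407) = 0.073006 / 0.82593 ≈ 0.0884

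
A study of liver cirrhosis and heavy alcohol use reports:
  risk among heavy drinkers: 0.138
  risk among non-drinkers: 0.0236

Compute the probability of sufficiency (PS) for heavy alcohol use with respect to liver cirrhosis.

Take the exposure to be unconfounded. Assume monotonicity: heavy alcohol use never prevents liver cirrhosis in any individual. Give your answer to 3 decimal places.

PS ≈ 0.117

Let p₁ = 0.138, p₀ = 0.0236.
Under exogeneity and monotonicity, PS = (p₁ − p₀) / (1 − p₀).
PS = (0.138 − 0.0236) / (1 − 0.0236) = 0.1144 / 0.9764 ≈ 0.1172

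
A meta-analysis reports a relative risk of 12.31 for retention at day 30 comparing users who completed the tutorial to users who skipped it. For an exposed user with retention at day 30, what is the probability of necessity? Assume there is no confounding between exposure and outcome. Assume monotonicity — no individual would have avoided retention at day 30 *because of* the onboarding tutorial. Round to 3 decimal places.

PN ≈ 0.919

Under exogeneity and monotonicity, PN = (RR − 1) / RR = 1 − 1/RR.
PN = (12.31 − 1) / 12.31 = 11.31 / 12.31 ≈ 0.9188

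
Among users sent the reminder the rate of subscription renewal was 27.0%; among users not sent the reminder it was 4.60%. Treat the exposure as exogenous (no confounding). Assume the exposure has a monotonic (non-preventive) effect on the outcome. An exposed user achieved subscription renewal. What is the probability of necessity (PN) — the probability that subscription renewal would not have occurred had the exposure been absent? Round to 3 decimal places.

p₁ = 0.27, p₀ = 0.046.
Under exogeneity and monotonicity, PN = (p₁ − p₀) / p₁.
PN = (0.27 − 0.046) / 0.27 = 0.224 / 0.27 ≈ 0.8296

PN ≈ 0.830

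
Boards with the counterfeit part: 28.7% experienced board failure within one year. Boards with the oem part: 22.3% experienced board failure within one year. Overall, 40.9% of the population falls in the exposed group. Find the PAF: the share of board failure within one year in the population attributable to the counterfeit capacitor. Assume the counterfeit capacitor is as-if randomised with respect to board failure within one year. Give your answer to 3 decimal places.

p₁ = 0.287, p₀ = 0.223.
Overall risk P(Y=1) = π·p₁ + (1−π)·p₀ = 0.409×0.287 + 0.591×0.223 = 0.24918.
Under exogeneity, PAF = [P(Y=1) − p₀] / P(Y=1).
PAF = (0.24918 − 0.223) / 0.24918 ≈ 0.1051

PAF ≈ 0.105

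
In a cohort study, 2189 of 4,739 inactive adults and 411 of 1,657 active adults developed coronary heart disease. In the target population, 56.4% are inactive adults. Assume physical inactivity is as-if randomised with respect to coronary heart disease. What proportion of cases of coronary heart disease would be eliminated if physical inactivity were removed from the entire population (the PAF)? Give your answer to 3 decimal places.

p₁ = P(outcome | exposed) = 2189/4739 = 0.46191
p₀ = P(outcome | unexposed) = 411/1657 = 0.24804
Overall risk P(Y=1) = π·p₁ + (1−π)·p₀ = 0.564×0.46191 + 0.436×0.24804 = 0.36866.
Under exogeneity, PAF = [P(Y=1) − p₀] / P(Y=1).
PAF = (0.36866 − 0.24804) / 0.36866 ≈ 0.3272

PAF ≈ 0.327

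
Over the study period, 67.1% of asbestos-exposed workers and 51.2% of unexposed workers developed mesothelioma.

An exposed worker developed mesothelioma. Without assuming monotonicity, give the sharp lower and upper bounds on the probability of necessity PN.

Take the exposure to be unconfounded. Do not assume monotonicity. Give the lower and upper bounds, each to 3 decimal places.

p₁ = 0.671, p₀ = 0.512.
Under exogeneity alone the bounds on PN are max{0,(p₁−p₀)/p₁} ≤ PN ≤ min{1,(1−p₀)/p₁}.
  lower = (p₁ − p₀)/p₁ = 0.159 / 0.671 ≈ 0.2370
  upper = min{1, (1 − p₀)/p₁} = 0.488 / 0.671 ≈ 0.7273

0.237 ≤ PN ≤ 0.727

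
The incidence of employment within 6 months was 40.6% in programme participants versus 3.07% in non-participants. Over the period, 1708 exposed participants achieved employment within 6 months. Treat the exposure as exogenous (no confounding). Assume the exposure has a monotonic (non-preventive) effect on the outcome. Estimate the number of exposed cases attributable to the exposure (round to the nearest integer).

about 1579 cases

p₁ = 0.406, p₀ = 0.0307.
PN = (p₁ − p₀)/p₁ = (0.406 − 0.0307) / 0.406 ≈ 0.92438.
Attributable cases ≈ PN × (exposed cases) = 0.92438 × 1708 ≈ 1578.85.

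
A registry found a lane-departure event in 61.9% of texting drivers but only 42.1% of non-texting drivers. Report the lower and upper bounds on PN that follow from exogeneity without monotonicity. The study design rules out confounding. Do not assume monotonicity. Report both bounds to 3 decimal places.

0.320 ≤ PN ≤ 0.935

p₁ = 0.619, p₀ = 0.421.
Under exogeneity alone the bounds on PN are max{0,(p₁−p₀)/p₁} ≤ PN ≤ min{1,(1−p₀)/p₁}.
  lower = (p₁ − p₀)/p₁ = 0.198 / 0.619 ≈ 0.3199
  upper = min{1, (1 − p₀)/p₁} = 0.579 / 0.619 ≈ 0.9354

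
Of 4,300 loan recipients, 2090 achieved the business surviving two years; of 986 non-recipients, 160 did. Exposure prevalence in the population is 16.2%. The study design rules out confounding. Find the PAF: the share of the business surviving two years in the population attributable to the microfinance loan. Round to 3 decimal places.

p₁ = P(outcome | exposed) = 2090/4300 = 0.48605
p₀ = P(outcome | unexposed) = 160/986 = 0.16227
Overall risk P(Y=1) = π·p₁ + (1−π)·p₀ = 0.162×0.48605 + 0.838×0.16227 = 0.21472.
Under exogeneity, PAF = [P(Y=1) − p₀] / P(Y=1).
PAF = (0.21472 − 0.16227) / 0.21472 ≈ 0.2443

PAF ≈ 0.244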